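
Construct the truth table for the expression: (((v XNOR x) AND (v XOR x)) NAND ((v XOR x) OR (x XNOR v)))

x | v | Output
--------------
0 | 0 | 1
0 | 1 | 1
1 | 0 | 1
1 | 1 | 1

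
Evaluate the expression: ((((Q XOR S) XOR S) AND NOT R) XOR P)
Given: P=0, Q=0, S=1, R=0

Substituting: ((((0 XOR 1) XOR 1) AND NOT 0) XOR 0)
= 0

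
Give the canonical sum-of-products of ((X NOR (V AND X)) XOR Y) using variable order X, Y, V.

Σm(0, 1, 6, 7) = (NOT X AND NOT Y AND NOT V) OR (NOT X AND NOT Y AND V) OR (X AND Y AND NOT V) OR (X AND Y AND V)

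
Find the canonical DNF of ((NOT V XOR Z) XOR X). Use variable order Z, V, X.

(NOT Z AND NOT V AND NOT X) OR (NOT Z AND V AND X) OR (Z AND NOT V AND X) OR (Z AND V AND NOT X)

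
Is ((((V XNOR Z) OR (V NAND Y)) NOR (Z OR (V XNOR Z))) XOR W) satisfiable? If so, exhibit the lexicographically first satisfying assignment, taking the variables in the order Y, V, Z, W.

Y=0, V=0, Z=0, W=1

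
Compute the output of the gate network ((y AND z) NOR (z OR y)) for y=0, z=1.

Substituting: ((0 AND 1) NOR (1 OR 0))
= 0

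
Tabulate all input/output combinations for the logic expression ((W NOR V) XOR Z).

W | Z | V | Output
------------------
0 | 0 | 0 | 1
0 | 0 | 1 | 0
0 | 1 | 0 | 0
0 | 1 | 1 | 1
1 | 0 | 0 | 0
1 | 0 | 1 | 0
1 | 1 | 0 | 1
1 | 1 | 1 | 1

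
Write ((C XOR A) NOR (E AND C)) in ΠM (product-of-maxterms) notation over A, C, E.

ΠM(2, 3, 4, 5, 7) = (A OR NOT C OR E) AND (A OR NOT C OR NOT E) AND (NOT A OR C OR E) AND (NOT A OR C OR NOT E) AND (NOT A OR NOT C OR NOT E)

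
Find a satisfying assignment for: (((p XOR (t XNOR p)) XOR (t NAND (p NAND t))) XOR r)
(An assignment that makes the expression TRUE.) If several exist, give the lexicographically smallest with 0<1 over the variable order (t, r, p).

t=0, r=1, p=0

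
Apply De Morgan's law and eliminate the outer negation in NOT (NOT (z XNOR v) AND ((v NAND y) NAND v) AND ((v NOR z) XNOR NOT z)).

(z XNOR v) OR NOT ((v NAND y) NAND v) OR NOT ((v NOR z) XNOR NOT z)
De Morgan's: NOT(AND of terms) = OR of negations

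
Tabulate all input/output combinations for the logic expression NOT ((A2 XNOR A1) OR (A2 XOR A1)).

A2 | A1 | Output
----------------
0 | 0 | 0
0 | 1 | 0
1 | 0 | 0
1 | 1 | 0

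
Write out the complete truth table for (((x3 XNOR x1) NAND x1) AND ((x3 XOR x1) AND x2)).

x2 | x1 | x3 | Output
---------------------
0 | 0 | 0 | 0
0 | 0 | 1 | 0
0 | 1 | 0 | 0
0 | 1 | 1 | 0
1 | 0 | 0 | 0
1 | 0 | 1 | 1
1 | 1 | 0 | 1
1 | 1 | 1 | 0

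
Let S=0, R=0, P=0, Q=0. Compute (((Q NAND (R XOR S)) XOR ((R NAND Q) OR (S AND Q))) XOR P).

Substituting: (((0 NAND (0 XOR 0)) XOR ((0 NAND 0) OR (0 AND 0))) XOR 0)
= 0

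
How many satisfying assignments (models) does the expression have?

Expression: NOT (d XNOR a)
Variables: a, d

Satisfying assignments: (0,1), (1,0)
Count: 2 out of 4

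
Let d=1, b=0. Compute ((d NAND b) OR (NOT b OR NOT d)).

Substituting: ((1 NAND 0) OR (NOT 0 OR NOT 1))
= 1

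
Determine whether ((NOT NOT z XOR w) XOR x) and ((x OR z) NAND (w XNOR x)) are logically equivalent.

No. Counterexample: with w=0, x=0, z=0, Expression 1 = 0 but Expression 2 = 1.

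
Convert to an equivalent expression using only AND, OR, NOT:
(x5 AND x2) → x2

NOT (x5 AND x2) OR x2
(Implication elimination: A → B = NOT A OR B)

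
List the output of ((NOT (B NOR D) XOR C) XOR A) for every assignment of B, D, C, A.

B | D | C | A | Output
----------------------
0 | 0 | 0 | 0 | 0
0 | 0 | 0 | 1 | 1
0 | 0 | 1 | 0 | 1
0 | 0 | 1 | 1 | 0
0 | 1 | 0 | 0 | 1
0 | 1 | 0 | 1 | 0
0 | 1 | 1 | 0 | 0
0 | 1 | 1 | 1 | 1
1 | 0 | 0 | 0 | 1
1 | 0 | 0 | 1 | 0
1 | 0 | 1 | 0 | 0
1 | 0 | 1 | 1 | 1
1 | 1 | 0 | 0 | 1
1 | 1 | 0 | 1 | 0
1 | 1 | 1 | 0 | 0
1 | 1 | 1 | 1 | 1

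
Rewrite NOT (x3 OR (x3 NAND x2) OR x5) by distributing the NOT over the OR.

NOT x3 AND NOT (x3 NAND x2) AND NOT x5
De Morgan's: NOT(OR of terms) = AND of negations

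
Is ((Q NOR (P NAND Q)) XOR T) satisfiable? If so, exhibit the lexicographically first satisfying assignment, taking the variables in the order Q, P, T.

Q=0, P=0, T=1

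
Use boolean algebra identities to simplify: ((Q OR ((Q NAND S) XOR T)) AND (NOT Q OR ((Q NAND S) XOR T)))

By distribution ((E OR v) AND (E OR NOT v) = E):
= ((Q NAND S) XOR T)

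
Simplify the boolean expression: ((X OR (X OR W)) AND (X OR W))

By absorption (E AND (E OR v) = E):
= (X OR W)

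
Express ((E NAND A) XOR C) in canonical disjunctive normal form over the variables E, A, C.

(NOT E AND NOT A AND NOT C) OR (NOT E AND A AND NOT C) OR (E AND NOT A AND NOT C) OR (E AND A AND C)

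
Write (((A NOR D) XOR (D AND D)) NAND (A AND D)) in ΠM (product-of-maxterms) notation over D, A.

ΠM(3) = (NOT D OR NOT A)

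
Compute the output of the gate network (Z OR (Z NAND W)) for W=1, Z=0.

Substituting: (0 OR (0 NAND 1))
= 1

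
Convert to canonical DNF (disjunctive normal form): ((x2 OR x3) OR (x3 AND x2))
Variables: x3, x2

(NOT x3 AND x2) OR (x3 AND NOT x2) OR (x3 AND x2)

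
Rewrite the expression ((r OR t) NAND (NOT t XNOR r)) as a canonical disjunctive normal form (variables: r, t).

(NOT r AND NOT t) OR (r AND t)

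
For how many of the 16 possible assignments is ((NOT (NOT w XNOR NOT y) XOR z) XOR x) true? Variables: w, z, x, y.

Satisfying assignments: (0,0,0,1), (0,0,1,0), (0,1,0,0), (0,1,1,1), (1,0,0,0), (1,0,1,1), (1,1,0,1), (1,1,1,0)
Count: 8 out of 16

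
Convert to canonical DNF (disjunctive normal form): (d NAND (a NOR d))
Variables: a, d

(NOT a AND NOT d) OR (NOT a AND d) OR (a AND NOT d) OR (a AND d)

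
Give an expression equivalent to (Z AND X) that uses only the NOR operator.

((Z NOR Z) NOR (X NOR X))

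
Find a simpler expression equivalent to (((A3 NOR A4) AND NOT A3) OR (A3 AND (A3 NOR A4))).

By distribution ((E AND v) OR (E AND NOT v) = E):
= (A3 NOR A4)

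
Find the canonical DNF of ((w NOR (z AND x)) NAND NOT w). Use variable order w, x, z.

(NOT w AND x AND z) OR (w AND NOT x AND NOT z) OR (w AND NOT x AND z) OR (w AND x AND NOT z) OR (w AND x AND z)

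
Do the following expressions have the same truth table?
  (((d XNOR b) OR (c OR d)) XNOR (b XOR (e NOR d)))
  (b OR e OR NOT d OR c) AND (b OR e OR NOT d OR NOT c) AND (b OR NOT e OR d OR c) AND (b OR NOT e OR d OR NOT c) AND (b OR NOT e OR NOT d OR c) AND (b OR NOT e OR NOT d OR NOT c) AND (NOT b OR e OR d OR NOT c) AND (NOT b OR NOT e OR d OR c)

Yes, they are equivalent — the two output columns agree on all 16 assignments:
b | e | d | c | Expression 1 | Expression 2
-------------------------------------------
0 | 0 | 0 | 0 | 1 | 1
0 | 0 | 0 | 1 | 1 | 1
0 | 0 | 1 | 0 | 0 | 0
0 | 0 | 1 | 1 | 0 | 0
0 | 1 | 0 | 0 | 0 | 0
0 | 1 | 0 | 1 | 0 | 0
0 | 1 | 1 | 0 | 0 | 0
0 | 1 | 1 | 1 | 0 | 0
1 | 0 | 0 | 0 | 1 | 1
1 | 0 | 0 | 1 | 0 | 0
1 | 0 | 1 | 0 | 1 | 1
1 | 0 | 1 | 1 | 1 | 1
1 | 1 | 0 | 0 | 0 | 0
1 | 1 | 0 | 1 | 1 | 1
1 | 1 | 1 | 0 | 1 | 1
1 | 1 | 1 | 1 | 1 | 1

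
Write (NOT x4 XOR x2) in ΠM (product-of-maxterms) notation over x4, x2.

ΠM(1, 2) = (x4 OR NOT x2) AND (NOT x4 OR x2)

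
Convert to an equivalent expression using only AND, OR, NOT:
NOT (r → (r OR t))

r AND NOT (r OR t)
(Negated implication: NOT(A → B) = A AND NOT B)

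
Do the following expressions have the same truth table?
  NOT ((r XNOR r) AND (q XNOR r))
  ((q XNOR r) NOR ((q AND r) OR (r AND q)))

Yes, they are equivalent — the two output columns agree on all 4 assignments:
q | r | Expression 1 | Expression 2
-----------------------------------
0 | 0 | 0 | 0
0 | 1 | 1 | 1
1 | 0 | 1 | 1
1 | 1 | 0 | 0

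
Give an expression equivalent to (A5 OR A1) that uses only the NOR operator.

((A5 NOR A1) NOR (A5 NOR A1))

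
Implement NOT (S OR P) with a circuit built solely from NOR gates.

(((S NOR P) NOR (S NOR P)) NOR ((S NOR P) NOR (S NOR P)))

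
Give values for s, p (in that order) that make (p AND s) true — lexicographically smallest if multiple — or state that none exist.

s=1, p=1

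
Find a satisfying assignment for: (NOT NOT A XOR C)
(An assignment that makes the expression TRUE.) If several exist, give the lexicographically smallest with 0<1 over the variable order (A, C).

A=0, C=1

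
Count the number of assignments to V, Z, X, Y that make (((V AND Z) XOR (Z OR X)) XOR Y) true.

Satisfying assignments: (0,0,0,1), (0,0,1,0), (0,1,0,0), (0,1,1,0), (1,0,0,1), (1,0,1,0), (1,1,0,1), (1,1,1,1)
Count: 8 out of 16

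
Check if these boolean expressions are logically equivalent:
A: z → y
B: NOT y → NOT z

Yes, Contrapositive is always equivalent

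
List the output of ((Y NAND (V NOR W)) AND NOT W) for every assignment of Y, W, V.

Y | W | V | Output
------------------
0 | 0 | 0 | 1
0 | 0 | 1 | 1
0 | 1 | 0 | 0
0 | 1 | 1 | 0
1 | 0 | 0 | 0
1 | 0 | 1 | 1
1 | 1 | 0 | 0
1 | 1 | 1 | 0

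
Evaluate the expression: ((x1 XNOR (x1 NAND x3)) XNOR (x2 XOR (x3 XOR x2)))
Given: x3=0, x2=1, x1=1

Substituting: ((1 XNOR (1 NAND 0)) XNOR (1 XOR (0 XOR 1)))
= 0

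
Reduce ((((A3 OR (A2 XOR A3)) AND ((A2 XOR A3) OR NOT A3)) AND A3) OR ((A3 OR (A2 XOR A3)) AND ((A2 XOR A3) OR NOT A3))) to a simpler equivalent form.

By absorption (E OR (E AND v) = E) then distribution ((E OR v) AND (E OR NOT v) = E):
= (A2 XOR A3)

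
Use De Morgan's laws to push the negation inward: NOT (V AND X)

NOT V OR NOT X
De Morgan's: NOT(AND of terms) = OR of negations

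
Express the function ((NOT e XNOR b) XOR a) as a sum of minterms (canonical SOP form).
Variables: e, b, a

Σm(1, 2, 4, 7) = (NOT e AND NOT b AND a) OR (NOT e AND b AND NOT a) OR (e AND NOT b AND NOT a) OR (e AND b AND a)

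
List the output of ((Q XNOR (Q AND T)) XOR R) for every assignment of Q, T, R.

Q | T | R | Output
------------------
0 | 0 | 0 | 1
0 | 0 | 1 | 0
0 | 1 | 0 | 1
0 | 1 | 1 | 0
1 | 0 | 0 | 0
1 | 0 | 1 | 1
1 | 1 | 0 | 1
1 | 1 | 1 | 0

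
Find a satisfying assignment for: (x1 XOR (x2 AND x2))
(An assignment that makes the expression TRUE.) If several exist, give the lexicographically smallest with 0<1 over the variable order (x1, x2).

x1=0, x2=1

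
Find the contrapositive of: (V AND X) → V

Contrapositive: NOT V → NOT (V AND X)
Note: A statement and its contrapositive are logically equivalent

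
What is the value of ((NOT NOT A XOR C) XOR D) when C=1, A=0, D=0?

Substituting: ((NOT NOT 0 XOR 1) XOR 0)
= 1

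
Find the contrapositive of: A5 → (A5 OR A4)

Contrapositive: NOT (A5 OR A4) → NOT A5
Note: A statement and its contrapositive are logically equivalent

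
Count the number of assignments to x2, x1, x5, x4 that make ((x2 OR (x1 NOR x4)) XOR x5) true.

Satisfying assignments: (0,0,0,0), (0,0,1,1), (0,1,1,0), (0,1,1,1), (1,0,0,0), (1,0,0,1), (1,1,0,0), (1,1,0,1)
Count: 8 out of 16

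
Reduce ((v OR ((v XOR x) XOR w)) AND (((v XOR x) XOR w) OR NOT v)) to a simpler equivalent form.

By distribution ((E OR v) AND (E OR NOT v) = E):
= ((v XOR x) XOR w)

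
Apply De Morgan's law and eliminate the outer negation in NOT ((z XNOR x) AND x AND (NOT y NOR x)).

NOT (z XNOR x) OR NOT x OR NOT (NOT y NOR x)
De Morgan's: NOT(AND of terms) = OR of negations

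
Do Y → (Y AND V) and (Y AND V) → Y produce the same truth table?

No, Converse is not equivalent to original (counterexample: V=0, Y=1)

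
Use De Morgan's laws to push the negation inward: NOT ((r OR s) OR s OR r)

NOT (r OR s) AND NOT s AND NOT r
De Morgan's: NOT(OR of terms) = AND of negations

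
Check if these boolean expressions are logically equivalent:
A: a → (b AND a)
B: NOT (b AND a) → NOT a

Yes, Contrapositive is always equivalent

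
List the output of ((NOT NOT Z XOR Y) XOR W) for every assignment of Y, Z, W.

Y | Z | W | Output
------------------
0 | 0 | 0 | 0
0 | 0 | 1 | 1
0 | 1 | 0 | 1
0 | 1 | 1 | 0
1 | 0 | 0 | 1
1 | 0 | 1 | 0
1 | 1 | 0 | 0
1 | 1 | 1 | 1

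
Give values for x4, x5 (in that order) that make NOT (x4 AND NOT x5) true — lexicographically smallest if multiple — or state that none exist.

x4=0, x5=0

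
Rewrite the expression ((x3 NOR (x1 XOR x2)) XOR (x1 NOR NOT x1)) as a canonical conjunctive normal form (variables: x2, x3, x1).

(x2 OR x3 OR NOT x1) AND (x2 OR NOT x3 OR x1) AND (x2 OR NOT x3 OR NOT x1) AND (NOT x2 OR x3 OR x1) AND (NOT x2 OR NOT x3 OR x1) AND (NOT x2 OR NOT x3 OR NOT x1)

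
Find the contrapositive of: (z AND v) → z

Contrapositive: NOT z → NOT (z AND v)
Note: A statement and its contrapositive are logically equivalent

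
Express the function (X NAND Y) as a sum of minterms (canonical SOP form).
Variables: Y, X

Σm(0, 1, 2) = (NOT Y AND NOT X) OR (NOT Y AND X) OR (Y AND NOT X)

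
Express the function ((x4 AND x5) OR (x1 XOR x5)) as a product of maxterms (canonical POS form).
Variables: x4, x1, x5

ΠM(0, 3, 4) = (x4 OR x1 OR x5) AND (x4 OR NOT x1 OR NOT x5) AND (NOT x4 OR x1 OR x5)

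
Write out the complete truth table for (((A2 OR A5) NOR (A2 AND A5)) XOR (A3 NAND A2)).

A3 | A2 | A5 | Output
---------------------
0 | 0 | 0 | 0
0 | 0 | 1 | 1
0 | 1 | 0 | 1
0 | 1 | 1 | 1
1 | 0 | 0 | 0
1 | 0 | 1 | 1
1 | 1 | 0 | 0
1 | 1 | 1 | 0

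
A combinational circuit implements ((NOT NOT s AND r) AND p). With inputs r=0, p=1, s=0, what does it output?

Substituting: ((NOT NOT 0 AND 0) AND 1)
= 0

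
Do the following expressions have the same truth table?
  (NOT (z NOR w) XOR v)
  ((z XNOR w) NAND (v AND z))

No. Counterexample: with z=0, w=0, v=0, Expression 1 = 0 but Expression 2 = 1.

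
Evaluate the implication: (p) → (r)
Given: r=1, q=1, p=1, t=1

Antecedent (p) = 1; consequent (r) = 1.
1 → 1 = 1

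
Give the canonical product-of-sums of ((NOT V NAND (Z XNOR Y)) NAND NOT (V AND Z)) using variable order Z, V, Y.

ΠM(1, 2, 3, 4) = (Z OR V OR NOT Y) AND (Z OR NOT V OR Y) AND (Z OR NOT V OR NOT Y) AND (NOT Z OR V OR Y)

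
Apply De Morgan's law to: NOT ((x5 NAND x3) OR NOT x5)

NOT (x5 NAND x3) AND x5
De Morgan's: NOT(OR of terms) = AND of negations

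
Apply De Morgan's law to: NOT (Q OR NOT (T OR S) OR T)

NOT Q AND (T OR S) AND NOT T
De Morgan's: NOT(OR of terms) = AND of negations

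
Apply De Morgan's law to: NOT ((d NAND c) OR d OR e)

NOT (d NAND c) AND NOT d AND NOT e
De Morgan's: NOT(OR of terms) = AND of negations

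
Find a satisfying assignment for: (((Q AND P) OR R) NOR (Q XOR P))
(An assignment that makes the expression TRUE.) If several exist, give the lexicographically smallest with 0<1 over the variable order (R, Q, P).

R=0, Q=0, P=0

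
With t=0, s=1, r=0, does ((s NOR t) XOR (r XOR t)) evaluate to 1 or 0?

Substituting: ((1 NOR 0) XOR (0 XOR 0))
= 0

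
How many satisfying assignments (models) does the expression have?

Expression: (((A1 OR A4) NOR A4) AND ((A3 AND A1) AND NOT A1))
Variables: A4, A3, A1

No assignment satisfies the expression.
Count: 0 out of 8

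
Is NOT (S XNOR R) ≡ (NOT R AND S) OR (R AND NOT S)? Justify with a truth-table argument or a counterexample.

Yes, they are equivalent — the two output columns agree on all 4 assignments:
R | S | Expression 1 | Expression 2
-----------------------------------
0 | 0 | 0 | 0
0 | 1 | 1 | 1
1 | 0 | 1 | 1
1 | 1 | 0 | 0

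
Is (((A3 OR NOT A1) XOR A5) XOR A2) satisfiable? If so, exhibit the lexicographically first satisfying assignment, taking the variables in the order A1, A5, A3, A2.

A1=0, A5=0, A3=0, A2=0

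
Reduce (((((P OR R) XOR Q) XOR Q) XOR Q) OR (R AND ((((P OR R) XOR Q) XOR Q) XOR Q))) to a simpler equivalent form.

By absorption (E OR (E AND v) = E) then XOR self-cancellation ((E XOR v) XOR v = E):
= ((P OR R) XOR Q)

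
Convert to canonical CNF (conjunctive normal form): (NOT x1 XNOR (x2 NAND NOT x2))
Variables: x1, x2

(NOT x1 OR x2) AND (NOT x1 OR NOT x2)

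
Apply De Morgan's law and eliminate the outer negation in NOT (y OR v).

NOT y AND NOT v
De Morgan's: NOT(OR of terms) = AND of negations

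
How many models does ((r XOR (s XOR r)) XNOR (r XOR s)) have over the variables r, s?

Satisfying assignments: (0,0), (0,1)
Count: 2 out of 4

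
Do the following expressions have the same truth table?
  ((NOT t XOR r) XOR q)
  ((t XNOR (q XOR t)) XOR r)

No. Counterexample: with r=0, t=1, q=0, Expression 1 = 0 but Expression 2 = 1.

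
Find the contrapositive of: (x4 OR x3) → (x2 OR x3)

Contrapositive: NOT (x2 OR x3) → NOT (x4 OR x3)
Note: A statement and its contrapositive are logically equivalent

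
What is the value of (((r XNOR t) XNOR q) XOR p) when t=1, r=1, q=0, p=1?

Substituting: (((1 XNOR 1) XNOR 0) XOR 1)
= 1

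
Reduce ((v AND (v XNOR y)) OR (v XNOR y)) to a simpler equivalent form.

By absorption (E OR (E AND v) = E):
= (v XNOR y)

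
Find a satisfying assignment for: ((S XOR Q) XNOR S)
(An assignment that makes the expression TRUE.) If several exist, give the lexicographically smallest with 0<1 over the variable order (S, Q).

S=0, Q=0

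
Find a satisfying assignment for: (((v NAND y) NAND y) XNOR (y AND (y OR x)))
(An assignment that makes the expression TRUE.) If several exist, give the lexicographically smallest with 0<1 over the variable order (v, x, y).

v=1, x=0, y=1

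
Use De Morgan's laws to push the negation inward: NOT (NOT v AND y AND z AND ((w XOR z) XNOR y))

v OR NOT y OR NOT z OR NOT ((w XOR z) XNOR y)
De Morgan's: NOT(AND of terms) = OR of negations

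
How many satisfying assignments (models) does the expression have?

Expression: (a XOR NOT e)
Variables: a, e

Satisfying assignments: (0,0), (1,1)
Count: 2 out of 4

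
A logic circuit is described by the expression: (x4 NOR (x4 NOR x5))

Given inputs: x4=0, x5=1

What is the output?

Substituting: (0 NOR (0 NOR 1))
= 1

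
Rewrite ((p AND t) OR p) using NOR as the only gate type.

((((p NOR p) NOR (t NOR t)) NOR p) NOR (((p NOR p) NOR (t NOR t)) NOR p))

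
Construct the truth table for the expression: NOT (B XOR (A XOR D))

D | B | A | Output
------------------
0 | 0 | 0 | 1
0 | 0 | 1 | 0
0 | 1 | 0 | 0
0 | 1 | 1 | 1
1 | 0 | 0 | 0
1 | 0 | 1 | 1
1 | 1 | 0 | 1
1 | 1 | 1 | 0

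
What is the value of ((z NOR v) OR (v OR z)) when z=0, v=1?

Substituting: ((0 NOR 1) OR (1 OR 0))
= 1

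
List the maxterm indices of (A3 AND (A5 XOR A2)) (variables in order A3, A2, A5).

ΠM(0, 1, 2, 3, 4, 7) = (A3 OR A2 OR A5) AND (A3 OR A2 OR NOT A5) AND (A3 OR NOT A2 OR A5) AND (A3 OR NOT A2 OR NOT A5) AND (NOT A3 OR A2 OR A5) AND (NOT A3 OR NOT A2 OR NOT A5)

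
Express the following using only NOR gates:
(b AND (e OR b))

((b NOR b) NOR (((e NOR b) NOR (e NOR b)) NOR ((e NOR b) NOR (e NOR b))))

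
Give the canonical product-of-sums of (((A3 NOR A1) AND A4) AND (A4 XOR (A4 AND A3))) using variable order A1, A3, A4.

ΠM(0, 2, 3, 4, 5, 6, 7) = (A1 OR A3 OR A4) AND (A1 OR NOT A3 OR A4) AND (A1 OR NOT A3 OR NOT A4) AND (NOT A1 OR A3 OR A4) AND (NOT A1 OR A3 OR NOT A4) AND (NOT A1 OR NOT A3 OR A4) AND (NOT A1 OR NOT A3 OR NOT A4)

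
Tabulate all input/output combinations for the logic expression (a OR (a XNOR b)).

b | a | Output
--------------
0 | 0 | 1
0 | 1 | 1
1 | 0 | 0
1 | 1 | 1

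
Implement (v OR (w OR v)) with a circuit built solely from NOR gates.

((v NOR ((w NOR v) NOR (w NOR v))) NOR (v NOR ((w NOR v) NOR (w NOR v))))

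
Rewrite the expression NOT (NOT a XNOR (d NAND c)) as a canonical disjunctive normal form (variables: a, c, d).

(NOT a AND c AND d) OR (a AND NOT c AND NOT d) OR (a AND NOT c AND d) OR (a AND c AND NOT d)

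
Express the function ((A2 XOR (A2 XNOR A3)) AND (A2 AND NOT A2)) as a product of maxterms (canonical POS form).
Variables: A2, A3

ΠM(0, 1, 2, 3) = (A2 OR A3) AND (A2 OR NOT A3) AND (NOT A2 OR A3) AND (NOT A2 OR NOT A3)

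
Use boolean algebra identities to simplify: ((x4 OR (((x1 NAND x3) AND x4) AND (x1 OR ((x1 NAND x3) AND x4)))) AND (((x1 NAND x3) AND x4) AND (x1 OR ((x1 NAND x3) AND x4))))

By absorption (E AND (E OR v) = E) then absorption (E AND (E OR v) = E):
= ((x1 NAND x3) AND x4)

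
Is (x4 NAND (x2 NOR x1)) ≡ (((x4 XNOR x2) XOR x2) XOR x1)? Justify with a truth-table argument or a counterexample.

No. Counterexample: with x1=0, x4=1, x2=1, Expression 1 = 1 but Expression 2 = 0.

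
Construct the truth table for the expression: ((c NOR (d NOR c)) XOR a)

d | a | c | Output
------------------
0 | 0 | 0 | 0
0 | 0 | 1 | 0
0 | 1 | 0 | 1
0 | 1 | 1 | 1
1 | 0 | 0 | 1
1 | 0 | 1 | 0
1 | 1 | 0 | 0
1 | 1 | 1 | 1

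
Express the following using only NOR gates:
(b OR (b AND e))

((b NOR ((b NOR b) NOR (e NOR e))) NOR (b NOR ((b NOR b) NOR (e NOR e))))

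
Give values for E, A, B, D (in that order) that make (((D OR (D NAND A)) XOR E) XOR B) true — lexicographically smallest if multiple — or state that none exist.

E=0, A=0, B=0, D=0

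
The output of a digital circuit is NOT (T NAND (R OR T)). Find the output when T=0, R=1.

Substituting: NOT (0 NAND (1 OR 0))
= 0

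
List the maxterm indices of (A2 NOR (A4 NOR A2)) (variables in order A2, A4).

ΠM(0, 2, 3) = (A2 OR A4) AND (NOT A2 OR A4) AND (NOT A2 OR NOT A4)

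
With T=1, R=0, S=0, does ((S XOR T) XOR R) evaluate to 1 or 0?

Substituting: ((0 XOR 1) XOR 0)
= 1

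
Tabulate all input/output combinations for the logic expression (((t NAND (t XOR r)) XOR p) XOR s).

p | r | t | s | Output
----------------------
0 | 0 | 0 | 0 | 1
0 | 0 | 0 | 1 | 0
0 | 0 | 1 | 0 | 0
0 | 0 | 1 | 1 | 1
0 | 1 | 0 | 0 | 1
0 | 1 | 0 | 1 | 0
0 | 1 | 1 | 0 | 1
0 | 1 | 1 | 1 | 0
1 | 0 | 0 | 0 | 0
1 | 0 | 0 | 1 | 1
1 | 0 | 1 | 0 | 1
1 | 0 | 1 | 1 | 0
1 | 1 | 0 | 0 | 0
1 | 1 | 0 | 1 | 1
1 | 1 | 1 | 0 | 0
1 | 1 | 1 | 1 | 1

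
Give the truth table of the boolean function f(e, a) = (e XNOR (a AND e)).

e | a | Output
--------------
0 | 0 | 1
0 | 1 | 1
1 | 0 | 0
1 | 1 | 1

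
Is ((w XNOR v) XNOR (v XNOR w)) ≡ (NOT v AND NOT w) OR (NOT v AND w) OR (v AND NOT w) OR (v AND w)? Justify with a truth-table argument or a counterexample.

Yes, they are equivalent — the two output columns agree on all 4 assignments:
v | w | Expression 1 | Expression 2
-----------------------------------
0 | 0 | 1 | 1
0 | 1 | 1 | 1
1 | 0 | 1 | 1
1 | 1 | 1 | 1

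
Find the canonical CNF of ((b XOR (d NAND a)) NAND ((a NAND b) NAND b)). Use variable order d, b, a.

(d OR b OR a) AND (d OR b OR NOT a) AND (NOT d OR b OR a) AND (NOT d OR NOT b OR NOT a)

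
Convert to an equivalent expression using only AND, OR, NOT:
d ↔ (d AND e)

(d AND (d AND e)) OR (NOT d AND NOT (d AND e))
(Biconditional = both true or both false)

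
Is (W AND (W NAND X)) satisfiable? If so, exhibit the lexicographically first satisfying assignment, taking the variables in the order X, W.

X=0, W=1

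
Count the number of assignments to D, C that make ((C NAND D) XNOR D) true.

Satisfying assignments: (1,0)
Count: 1 out of 4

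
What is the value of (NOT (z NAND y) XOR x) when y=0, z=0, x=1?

Substituting: (NOT (0 NAND 0) XOR 1)
= 1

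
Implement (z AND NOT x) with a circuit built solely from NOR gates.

((z NOR z) NOR ((x NOR x) NOR (x NOR x)))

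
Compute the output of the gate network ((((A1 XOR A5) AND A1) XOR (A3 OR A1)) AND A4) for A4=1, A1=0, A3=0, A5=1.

Substituting: ((((0 XOR 1) AND 0) XOR (0 OR 0)) AND 1)
= 0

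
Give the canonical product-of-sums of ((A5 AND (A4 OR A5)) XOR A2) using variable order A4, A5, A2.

ΠM(0, 3, 4, 7) = (A4 OR A5 OR A2) AND (A4 OR NOT A5 OR NOT A2) AND (NOT A4 OR A5 OR A2) AND (NOT A4 OR NOT A5 OR NOT A2)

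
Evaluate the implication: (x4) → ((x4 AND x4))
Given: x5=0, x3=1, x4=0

Antecedent (x4) = 0; consequent ((x4 AND x4)) = 0.
0 → 0 = 1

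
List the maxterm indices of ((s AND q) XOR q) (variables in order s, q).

ΠM(0, 2, 3) = (s OR q) AND (NOT s OR q) AND (NOT s OR NOT q)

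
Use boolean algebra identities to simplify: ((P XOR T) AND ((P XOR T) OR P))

By absorption (E AND (E OR v) = E):
= (P XOR T)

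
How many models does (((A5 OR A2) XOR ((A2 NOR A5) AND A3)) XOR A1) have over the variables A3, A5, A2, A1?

Satisfying assignments: (0,0,0,1), (0,0,1,0), (0,1,0,0), (0,1,1,0), (1,0,0,0), (1,0,1,0), (1,1,0,0), (1,1,1,0)
Count: 8 out of 16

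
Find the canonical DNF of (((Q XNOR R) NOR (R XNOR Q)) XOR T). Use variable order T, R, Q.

(NOT T AND NOT R AND Q) OR (NOT T AND R AND NOT Q) OR (T AND NOT R AND NOT Q) OR (T AND R AND Q)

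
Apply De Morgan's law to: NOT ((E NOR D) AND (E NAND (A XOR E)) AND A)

NOT (E NOR D) OR NOT (E NAND (A XOR E)) OR NOT A
De Morgan's: NOT(AND of terms) = OR of negations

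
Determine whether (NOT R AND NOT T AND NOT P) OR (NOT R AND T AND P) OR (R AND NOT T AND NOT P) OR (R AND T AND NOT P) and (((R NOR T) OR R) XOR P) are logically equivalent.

Yes, they are equivalent — the two output columns agree on all 8 assignments:
R | T | P | Expression 1 | Expression 2
---------------------------------------
0 | 0 | 0 | 1 | 1
0 | 0 | 1 | 0 | 0
0 | 1 | 0 | 0 | 0
0 | 1 | 1 | 1 | 1
1 | 0 | 0 | 1 | 1
1 | 0 | 1 | 0 | 0
1 | 1 | 0 | 1 | 1
1 | 1 | 1 | 0 | 0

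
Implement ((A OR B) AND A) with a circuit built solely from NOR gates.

((((A NOR B) NOR (A NOR B)) NOR ((A NOR B) NOR (A NOR B))) NOR (A NOR A))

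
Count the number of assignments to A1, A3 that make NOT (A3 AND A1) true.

Satisfying assignments: (0,0), (0,1), (1,0)
Count: 3 out of 4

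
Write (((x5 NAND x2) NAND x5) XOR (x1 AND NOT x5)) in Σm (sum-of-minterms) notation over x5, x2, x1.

Σm(0, 2, 6, 7) = (NOT x5 AND NOT x2 AND NOT x1) OR (NOT x5 AND x2 AND NOT x1) OR (x5 AND x2 AND NOT x1) OR (x5 AND x2 AND x1)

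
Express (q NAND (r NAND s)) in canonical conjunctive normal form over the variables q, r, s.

(NOT q OR r OR s) AND (NOT q OR r OR NOT s) AND (NOT q OR NOT r OR s)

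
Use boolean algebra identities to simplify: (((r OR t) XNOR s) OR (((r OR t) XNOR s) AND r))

By absorption (E OR (E AND v) = E):
= ((r OR t) XNOR s)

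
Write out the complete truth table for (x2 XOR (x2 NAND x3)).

x3 | x2 | Output
----------------
0 | 0 | 1
0 | 1 | 0
1 | 0 | 1
1 | 1 | 1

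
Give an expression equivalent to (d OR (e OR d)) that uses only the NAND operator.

((d NAND d) NAND (((e NAND e) NAND (d NAND d)) NAND ((e NAND e) NAND (d NAND d))))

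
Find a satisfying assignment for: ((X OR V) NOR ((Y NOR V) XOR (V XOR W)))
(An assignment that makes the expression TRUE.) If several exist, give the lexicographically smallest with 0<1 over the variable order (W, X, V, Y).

W=0, X=0, V=0, Y=1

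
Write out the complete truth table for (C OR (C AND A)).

A | C | Output
--------------
0 | 0 | 0
0 | 1 | 1
1 | 0 | 0
1 | 1 | 1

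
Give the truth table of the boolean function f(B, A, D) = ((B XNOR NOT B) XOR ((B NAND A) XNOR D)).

B | A | D | Output
------------------
0 | 0 | 0 | 0
0 | 0 | 1 | 1
0 | 1 | 0 | 0
0 | 1 | 1 | 1
1 | 0 | 0 | 0
1 | 0 | 1 | 1
1 | 1 | 0 | 1
1 | 1 | 1 | 0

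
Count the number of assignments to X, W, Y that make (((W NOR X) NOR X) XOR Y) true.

Satisfying assignments: (0,0,1), (0,1,0), (1,0,1), (1,1,1)
Count: 4 out of 8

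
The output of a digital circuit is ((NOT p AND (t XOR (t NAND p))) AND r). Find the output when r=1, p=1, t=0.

Substituting: ((NOT 1 AND (0 XOR (0 NAND 1))) AND 1)
= 0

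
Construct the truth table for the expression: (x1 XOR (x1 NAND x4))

x1 | x4 | Output
----------------
0 | 0 | 1
0 | 1 | 1
1 | 0 | 0
1 | 1 | 1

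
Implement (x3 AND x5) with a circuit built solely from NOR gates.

((x3 NOR x3) NOR (x5 NOR x5))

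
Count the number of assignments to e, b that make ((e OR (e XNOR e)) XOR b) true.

Satisfying assignments: (0,0), (1,0)
Count: 2 out of 4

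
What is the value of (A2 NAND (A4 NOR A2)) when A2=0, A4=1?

Substituting: (0 NAND (1 NOR 0))
= 1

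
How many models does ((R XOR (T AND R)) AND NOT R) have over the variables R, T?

No assignment satisfies the expression.
Count: 0 out of 4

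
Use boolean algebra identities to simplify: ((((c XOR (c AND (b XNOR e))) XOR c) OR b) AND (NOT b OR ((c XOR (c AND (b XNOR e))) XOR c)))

By distribution ((E OR v) AND (E OR NOT v) = E) then XOR self-cancellation ((E XOR v) XOR v = E):
= (c AND (b XNOR e))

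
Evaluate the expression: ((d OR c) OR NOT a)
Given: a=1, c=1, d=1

Substituting: ((1 OR 1) OR NOT 1)
= 1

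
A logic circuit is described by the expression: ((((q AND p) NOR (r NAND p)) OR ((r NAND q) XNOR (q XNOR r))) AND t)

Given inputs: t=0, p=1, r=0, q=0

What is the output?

Substituting: ((((0 AND 1) NOR (0 NAND 1)) OR ((0 NAND 0) XNOR (0 XNOR 0))) AND 0)
= 0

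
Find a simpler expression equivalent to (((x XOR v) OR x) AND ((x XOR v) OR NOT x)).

By distribution ((E OR v) AND (E OR NOT v) = E):
= (x XOR v)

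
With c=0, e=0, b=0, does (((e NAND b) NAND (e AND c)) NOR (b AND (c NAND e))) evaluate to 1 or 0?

Substituting: (((0 NAND 0) NAND (0 AND 0)) NOR (0 AND (0 NAND 0)))
= 0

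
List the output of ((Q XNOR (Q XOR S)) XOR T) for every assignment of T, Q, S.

T | Q | S | Output
------------------
0 | 0 | 0 | 1
0 | 0 | 1 | 0
0 | 1 | 0 | 1
0 | 1 | 1 | 0
1 | 0 | 0 | 0
1 | 0 | 1 | 1
1 | 1 | 0 | 0
1 | 1 | 1 | 1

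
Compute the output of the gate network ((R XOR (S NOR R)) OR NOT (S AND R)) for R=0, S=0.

Substituting: ((0 XOR (0 NOR 0)) OR NOT (0 AND 0))
= 1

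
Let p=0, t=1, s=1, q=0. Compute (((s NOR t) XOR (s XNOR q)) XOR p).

Substituting: (((1 NOR 1) XOR (1 XNOR 0)) XOR 0)
= 0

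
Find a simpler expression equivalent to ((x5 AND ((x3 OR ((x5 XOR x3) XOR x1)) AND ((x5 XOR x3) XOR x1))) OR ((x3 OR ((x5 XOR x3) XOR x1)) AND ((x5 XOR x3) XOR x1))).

By absorption (E OR (E AND v) = E) then absorption (E AND (E OR v) = E):
= ((x5 XOR x3) XOR x1)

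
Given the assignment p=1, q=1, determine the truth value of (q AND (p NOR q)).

Substituting: (1 AND (1 NOR 1))
= 0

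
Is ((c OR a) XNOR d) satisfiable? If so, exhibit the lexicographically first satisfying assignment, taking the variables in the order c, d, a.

c=0, d=0, a=0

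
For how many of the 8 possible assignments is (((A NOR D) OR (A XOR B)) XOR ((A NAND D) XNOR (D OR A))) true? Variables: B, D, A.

Satisfying assignments: (0,0,0), (0,1,0), (0,1,1), (1,0,0), (1,0,1)
Count: 5 out of 8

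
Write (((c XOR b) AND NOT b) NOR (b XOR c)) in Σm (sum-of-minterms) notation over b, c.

Σm(0, 3) = (NOT b AND NOT c) OR (b AND c)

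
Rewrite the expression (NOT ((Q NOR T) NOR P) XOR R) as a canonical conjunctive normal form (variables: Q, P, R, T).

(Q OR P OR R OR NOT T) AND (Q OR P OR NOT R OR T) AND (Q OR NOT P OR NOT R OR T) AND (Q OR NOT P OR NOT R OR NOT T) AND (NOT Q OR P OR R OR T) AND (NOT Q OR P OR R OR NOT T) AND (NOT Q OR NOT P OR NOT R OR T) AND (NOT Q OR NOT P OR NOT R OR NOT T)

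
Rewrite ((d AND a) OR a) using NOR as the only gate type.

((((d NOR d) NOR (a NOR a)) NOR a) NOR (((d NOR d) NOR (a NOR a)) NOR a))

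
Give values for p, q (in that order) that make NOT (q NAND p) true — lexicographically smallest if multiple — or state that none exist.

p=1, q=1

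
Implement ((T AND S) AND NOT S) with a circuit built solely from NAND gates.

((((T NAND S) NAND (T NAND S)) NAND (S NAND S)) NAND (((T NAND S) NAND (T NAND S)) NAND (S NAND S)))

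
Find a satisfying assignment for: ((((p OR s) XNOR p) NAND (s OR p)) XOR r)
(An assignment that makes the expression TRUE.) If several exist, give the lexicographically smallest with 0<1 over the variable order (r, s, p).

r=0, s=0, p=0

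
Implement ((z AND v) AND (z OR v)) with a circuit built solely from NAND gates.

((((z NAND v) NAND (z NAND v)) NAND ((z NAND z) NAND (v NAND v))) NAND (((z NAND v) NAND (z NAND v)) NAND ((z NAND z) NAND (v NAND v))))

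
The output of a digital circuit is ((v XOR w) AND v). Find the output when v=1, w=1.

Substituting: ((1 XOR 1) AND 1)
= 0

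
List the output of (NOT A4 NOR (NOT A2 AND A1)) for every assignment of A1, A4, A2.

A1 | A4 | A2 | Output
---------------------
0 | 0 | 0 | 0
0 | 0 | 1 | 0
0 | 1 | 0 | 1
0 | 1 | 1 | 1
1 | 0 | 0 | 0
1 | 0 | 1 | 0
1 | 1 | 0 | 0
1 | 1 | 1 | 1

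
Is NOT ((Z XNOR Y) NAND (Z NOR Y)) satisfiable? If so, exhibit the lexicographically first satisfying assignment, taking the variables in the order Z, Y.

Z=0, Y=0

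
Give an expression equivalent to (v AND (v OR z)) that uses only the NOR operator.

((v NOR v) NOR (((v NOR z) NOR (v NOR z)) NOR ((v NOR z) NOR (v NOR z))))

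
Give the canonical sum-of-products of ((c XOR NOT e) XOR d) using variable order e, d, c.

Σm(0, 3, 5, 6) = (NOT e AND NOT d AND NOT c) OR (NOT e AND d AND c) OR (e AND NOT d AND c) OR (e AND d AND NOT c)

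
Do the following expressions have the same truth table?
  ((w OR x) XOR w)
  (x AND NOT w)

Yes, they are equivalent — the two output columns agree on all 4 assignments:
x | w | Expression 1 | Expression 2
-----------------------------------
0 | 0 | 0 | 0
0 | 1 | 0 | 0
1 | 0 | 1 | 1
1 | 1 | 0 | 0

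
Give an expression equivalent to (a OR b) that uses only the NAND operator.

((a NAND a) NAND (b NAND b))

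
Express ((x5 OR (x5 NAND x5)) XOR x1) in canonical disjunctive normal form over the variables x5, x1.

(NOT x5 AND NOT x1) OR (x5 AND NOT x1)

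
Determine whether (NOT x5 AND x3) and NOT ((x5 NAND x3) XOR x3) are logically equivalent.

Yes, they are equivalent — the two output columns agree on all 4 assignments:
x5 | x3 | Expression 1 | Expression 2
-------------------------------------
0 | 0 | 0 | 0
0 | 1 | 1 | 1
1 | 0 | 0 | 0
1 | 1 | 0 | 0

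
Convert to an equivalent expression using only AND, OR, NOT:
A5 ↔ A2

(A5 AND A2) OR (NOT A5 AND NOT A2)
(Biconditional = both true or both false)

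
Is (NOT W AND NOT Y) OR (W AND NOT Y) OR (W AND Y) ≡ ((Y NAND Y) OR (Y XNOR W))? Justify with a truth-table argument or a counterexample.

Yes, they are equivalent — the two output columns agree on all 4 assignments:
W | Y | Expression 1 | Expression 2
-----------------------------------
0 | 0 | 1 | 1
0 | 1 | 0 | 0
1 | 0 | 1 | 1
1 | 1 | 1 | 1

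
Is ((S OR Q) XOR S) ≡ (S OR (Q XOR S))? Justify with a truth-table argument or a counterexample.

No. Counterexample: with S=1, Q=0, Expression 1 = 0 but Expression 2 = 1.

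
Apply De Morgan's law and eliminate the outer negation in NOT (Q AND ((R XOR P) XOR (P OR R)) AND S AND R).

NOT Q OR NOT ((R XOR P) XOR (P OR R)) OR NOT S OR NOT R
De Morgan's: NOT(AND of terms) = OR of negations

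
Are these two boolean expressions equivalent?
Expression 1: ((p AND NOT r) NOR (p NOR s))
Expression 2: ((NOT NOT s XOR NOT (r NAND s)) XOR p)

No. Counterexample: with s=0, p=1, r=0, Expression 1 = 0 but Expression 2 = 1.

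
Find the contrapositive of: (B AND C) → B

Contrapositive: NOT B → NOT (B AND C)
Note: A statement and its contrapositive are logically equivalent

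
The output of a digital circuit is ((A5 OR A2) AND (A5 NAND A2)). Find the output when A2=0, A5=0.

Substituting: ((0 OR 0) AND (0 NAND 0))
= 0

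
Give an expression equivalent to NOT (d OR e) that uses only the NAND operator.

(((d NAND d) NAND (e NAND e)) NAND ((d NAND d) NAND (e NAND e)))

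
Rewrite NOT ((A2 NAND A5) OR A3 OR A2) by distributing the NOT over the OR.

NOT (A2 NAND A5) AND NOT A3 AND NOT A2
De Morgan's: NOT(OR of terms) = AND of negations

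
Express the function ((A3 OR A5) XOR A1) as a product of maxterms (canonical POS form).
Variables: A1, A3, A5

ΠM(0, 5, 6, 7) = (A1 OR A3 OR A5) AND (NOT A1 OR A3 OR NOT A5) AND (NOT A1 OR NOT A3 OR A5) AND (NOT A1 OR NOT A3 OR NOT A5)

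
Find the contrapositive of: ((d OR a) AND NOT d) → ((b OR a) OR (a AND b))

Contrapositive: NOT ((b OR a) OR (a AND b)) → NOT ((d OR a) AND NOT d)
Note: A statement and its contrapositive are logically equivalent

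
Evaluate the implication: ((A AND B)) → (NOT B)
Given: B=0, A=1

Antecedent ((A AND B)) = 0; consequent (NOT B) = 1.
0 → 1 = 1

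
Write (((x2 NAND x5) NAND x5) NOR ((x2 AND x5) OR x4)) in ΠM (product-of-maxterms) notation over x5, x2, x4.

ΠM(0, 1, 2, 3, 5, 6, 7) = (x5 OR x2 OR x4) AND (x5 OR x2 OR NOT x4) AND (x5 OR NOT x2 OR x4) AND (x5 OR NOT x2 OR NOT x4) AND (NOT x5 OR x2 OR NOT x4) AND (NOT x5 OR NOT x2 OR x4) AND (NOT x5 OR NOT x2 OR NOT x4)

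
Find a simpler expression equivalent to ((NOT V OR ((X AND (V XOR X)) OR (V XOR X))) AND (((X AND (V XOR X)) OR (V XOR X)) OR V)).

By distribution ((E OR v) AND (E OR NOT v) = E) then absorption (E OR (E AND v) = E):
= (V XOR X)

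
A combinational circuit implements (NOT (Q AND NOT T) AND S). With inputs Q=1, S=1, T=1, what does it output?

Substituting: (NOT (1 AND NOT 1) AND 1)
= 1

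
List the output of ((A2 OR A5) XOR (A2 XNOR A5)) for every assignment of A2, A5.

A2 | A5 | Output
----------------
0 | 0 | 1
0 | 1 | 1
1 | 0 | 1
1 | 1 | 0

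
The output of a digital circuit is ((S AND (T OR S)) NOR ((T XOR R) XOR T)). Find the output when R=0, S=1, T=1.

Substituting: ((1 AND (1 OR 1)) NOR ((1 XOR 0) XOR 1))
= 0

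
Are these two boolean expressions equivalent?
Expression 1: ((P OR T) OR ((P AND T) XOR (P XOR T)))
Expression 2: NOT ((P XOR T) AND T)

No. Counterexample: with P=0, T=0, Expression 1 = 0 but Expression 2 = 1.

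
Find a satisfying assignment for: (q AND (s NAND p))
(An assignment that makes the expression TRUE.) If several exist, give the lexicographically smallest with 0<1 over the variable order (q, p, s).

q=1, p=0, s=0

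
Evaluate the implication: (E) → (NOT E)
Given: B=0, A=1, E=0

Antecedent (E) = 0; consequent (NOT E) = 1.
0 → 1 = 1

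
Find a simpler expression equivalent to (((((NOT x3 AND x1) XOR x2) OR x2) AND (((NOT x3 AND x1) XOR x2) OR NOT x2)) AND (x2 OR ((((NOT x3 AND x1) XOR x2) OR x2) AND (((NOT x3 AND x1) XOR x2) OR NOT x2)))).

By absorption (E AND (E OR v) = E) then distribution ((E OR v) AND (E OR NOT v) = E):
= ((NOT x3 AND x1) XOR x2)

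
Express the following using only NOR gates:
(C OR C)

((C NOR C) NOR (C NOR C))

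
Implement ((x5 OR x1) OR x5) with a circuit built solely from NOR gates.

((((x5 NOR x1) NOR (x5 NOR x1)) NOR x5) NOR (((x5 NOR x1) NOR (x5 NOR x1)) NOR x5))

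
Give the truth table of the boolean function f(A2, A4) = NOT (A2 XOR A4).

A2 | A4 | Output
----------------
0 | 0 | 1
0 | 1 | 0
1 | 0 | 0
1 | 1 | 1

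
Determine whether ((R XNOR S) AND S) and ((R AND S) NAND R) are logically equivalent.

No. Counterexample: with S=0, R=0, Expression 1 = 0 but Expression 2 = 1.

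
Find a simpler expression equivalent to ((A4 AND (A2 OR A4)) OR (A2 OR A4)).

By absorption (E OR (E AND v) = E):
= (A2 OR A4)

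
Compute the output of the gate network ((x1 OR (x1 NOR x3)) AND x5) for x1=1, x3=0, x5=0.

Substituting: ((1 OR (1 NOR 0)) AND 0)
= 0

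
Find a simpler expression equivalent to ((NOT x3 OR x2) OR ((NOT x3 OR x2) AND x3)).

By absorption (E OR (E AND v) = E):
= (NOT x3 OR x2)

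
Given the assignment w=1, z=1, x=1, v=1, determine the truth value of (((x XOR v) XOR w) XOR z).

Substituting: (((1 XOR 1) XOR 1) XOR 1)
= 0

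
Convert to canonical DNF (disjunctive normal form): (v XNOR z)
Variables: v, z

(NOT v AND NOT z) OR (v AND z)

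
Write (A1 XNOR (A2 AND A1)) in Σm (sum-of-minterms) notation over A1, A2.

Σm(0, 1, 3) = (NOT A1 AND NOT A2) OR (NOT A1 AND A2) OR (A1 AND A2)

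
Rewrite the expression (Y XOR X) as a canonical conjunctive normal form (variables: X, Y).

(X OR Y) AND (NOT X OR NOT Y)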